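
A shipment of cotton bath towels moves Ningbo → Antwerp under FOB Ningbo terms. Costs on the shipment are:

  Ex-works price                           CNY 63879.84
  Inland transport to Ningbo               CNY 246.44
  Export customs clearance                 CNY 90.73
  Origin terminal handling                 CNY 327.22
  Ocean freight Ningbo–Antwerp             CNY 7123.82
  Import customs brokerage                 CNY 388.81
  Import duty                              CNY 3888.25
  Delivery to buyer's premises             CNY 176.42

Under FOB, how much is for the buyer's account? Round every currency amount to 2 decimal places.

Buyer's account: CNY 11577.30

FOB: the seller bears costs until goods are on board at the origin port; the buyer bears freight, insurance and all costs thereafter.
Seller's account: goods 63879.84 + inland to port 246.44 + export clearance 90.73 + origin terminal 327.22 = 64544.23
Buyer's account: freight 7123.82 + brokerage 388.81 + duty 3888.25 + delivery 176.42 = 11577.30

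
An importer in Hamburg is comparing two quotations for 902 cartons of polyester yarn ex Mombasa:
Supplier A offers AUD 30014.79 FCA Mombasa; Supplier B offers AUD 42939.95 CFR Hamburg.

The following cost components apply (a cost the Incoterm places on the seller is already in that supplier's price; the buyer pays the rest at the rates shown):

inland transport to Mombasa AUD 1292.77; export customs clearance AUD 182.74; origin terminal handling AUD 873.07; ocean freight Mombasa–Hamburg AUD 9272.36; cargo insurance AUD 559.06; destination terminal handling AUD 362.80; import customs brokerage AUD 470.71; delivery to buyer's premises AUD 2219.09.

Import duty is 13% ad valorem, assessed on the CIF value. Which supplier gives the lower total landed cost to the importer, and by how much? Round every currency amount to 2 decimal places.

Supplier A is cheaper by AUD 3141.09

Supplier A (FCA):
CIF value = FCA price + origin terminal + freight + insurance = 30014.79 + 873.07 + 9272.36 + 559.06 = 40719.28
Import duty = 40719.28 × 13% = 5293.51
Buyer bears (A): 873.07 + 9272.36 + 559.06 + 362.80 + 470.71 + 2219.09 = 13757.09
Landed cost (A) = invoice 30014.79 + 13757.09 + duty 5293.51 = 49065.39
Supplier B (CFR):
CIF value = CFR price + insurance = 42939.95 + 559.06 = 43499.01
Import duty = 43499.01 × 13% = 5654.87
Buyer bears (B): 559.06 + 362.80 + 470.71 + 2219.09 = 3611.66
Landed cost (B) = invoice 42939.95 + 3611.66 + duty 5654.87 = 52206.48
Difference = |49065.39 − 52206.48| = 3141.09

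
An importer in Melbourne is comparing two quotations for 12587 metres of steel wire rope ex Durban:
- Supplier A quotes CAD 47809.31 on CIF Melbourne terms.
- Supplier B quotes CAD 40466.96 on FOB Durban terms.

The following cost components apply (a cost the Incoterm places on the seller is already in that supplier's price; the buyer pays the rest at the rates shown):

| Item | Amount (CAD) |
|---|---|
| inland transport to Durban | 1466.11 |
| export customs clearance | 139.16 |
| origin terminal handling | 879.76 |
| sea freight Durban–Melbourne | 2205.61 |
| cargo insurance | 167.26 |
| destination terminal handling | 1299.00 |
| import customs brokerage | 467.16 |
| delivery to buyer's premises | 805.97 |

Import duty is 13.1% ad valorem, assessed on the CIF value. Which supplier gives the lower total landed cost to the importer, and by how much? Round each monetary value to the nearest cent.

Supplier A (CIF):
The CIF price already equals the CIF value: 47809.31
Import duty = 47809.31 × 13.1% = 6263.02
Buyer bears (A): 1299.00 + 467.16 + 805.97 = 2572.13
Landed cost (A) = invoice 47809.31 + 2572.13 + duty 6263.02 = 56644.46
Supplier B (FOB):
CIF value = FOB price + freight + insurance = 40466.96 + 2205.61 + 167.26 = 42839.83
Import duty = 42839.83 × 13.1% = 5612.02
Buyer bears (B): 2205.61 + 167.26 + 1299.00 + 467.16 + 805.97 = 4945.00
Landed cost (B) = invoice 40466.96 + 4945.00 + duty 5612.02 = 51023.98
Difference = |56644.46 − 51023.98| = 5620.48

Supplier B is cheaper by CAD 5620.48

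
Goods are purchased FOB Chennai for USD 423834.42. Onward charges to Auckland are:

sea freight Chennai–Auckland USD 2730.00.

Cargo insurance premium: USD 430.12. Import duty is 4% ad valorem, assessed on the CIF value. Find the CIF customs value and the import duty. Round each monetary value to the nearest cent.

CIF value: USD 426994.54; import duty: USD 17079.78

CIF = FOB price + freight + insurance
CIF = 423834.42 + 2730.00 + 430.12 = 426994.54
Import duty = 426994.54 × 4% = 17079.78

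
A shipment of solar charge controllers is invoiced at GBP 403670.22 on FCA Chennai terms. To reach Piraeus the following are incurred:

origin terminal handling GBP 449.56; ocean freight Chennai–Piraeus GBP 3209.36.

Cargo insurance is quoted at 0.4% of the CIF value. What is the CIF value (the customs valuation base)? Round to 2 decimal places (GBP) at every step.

Let C be the CIF value. C = FCA price + pre-shipment costs + freight + 0.4% × C
C − 0.4% × C = 403670.22 + 449.56 + 3209.36
0.996 × C = 407329.14
C = 407329.14 / 0.996 = 408965.00
Insurance premium = 0.4% × 408965.00 = 1635.86

CIF value: GBP 408965.00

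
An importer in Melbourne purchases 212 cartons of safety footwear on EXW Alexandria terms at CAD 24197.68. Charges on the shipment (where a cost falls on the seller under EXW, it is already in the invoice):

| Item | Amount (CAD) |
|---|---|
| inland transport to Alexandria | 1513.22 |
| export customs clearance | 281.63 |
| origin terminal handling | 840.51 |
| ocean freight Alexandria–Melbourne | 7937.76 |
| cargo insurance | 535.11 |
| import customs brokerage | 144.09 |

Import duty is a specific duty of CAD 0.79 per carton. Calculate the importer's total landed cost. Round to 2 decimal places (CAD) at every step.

Total landed cost: CAD 35617.48

EXW: the seller makes goods available at their premises; the buyer bears all onward costs.
CIF value = EXW price + inland to port + export clearance + origin terminal + freight + insurance = 24197.68 + 1513.22 + 281.63 + 840.51 + 7937.76 + 535.11 = 35305.91
Import duty = 212 × 0.79 = 167.48
Buyer bears: inland to port 1513.22 + export clearance 281.63 + origin terminal 840.51 + freight 7937.76 + insurance 535.11 + brokerage 144.09 + duty 167.48 = 11419.80
Landed cost = invoice 24197.68 + 11419.80 = 35617.48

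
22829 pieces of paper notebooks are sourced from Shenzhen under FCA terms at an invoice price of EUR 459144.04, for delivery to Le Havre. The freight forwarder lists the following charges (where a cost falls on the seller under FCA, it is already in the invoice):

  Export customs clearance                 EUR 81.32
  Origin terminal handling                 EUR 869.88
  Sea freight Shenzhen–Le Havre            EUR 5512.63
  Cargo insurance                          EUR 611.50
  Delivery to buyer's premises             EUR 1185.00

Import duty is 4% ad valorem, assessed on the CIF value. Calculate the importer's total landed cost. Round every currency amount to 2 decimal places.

Total landed cost: EUR 485968.57

FCA: the seller delivers export-cleared goods to the carrier; the buyer bears costs from that point.
Already in the invoice (seller's account under FCA): export clearance — exclude.
CIF value = FCA price + origin terminal + freight + insurance = 459144.04 + 869.88 + 5512.63 + 611.50 = 466138.05
Import duty = 466138.05 × 4% = 18645.52
Buyer bears: origin terminal 869.88 + freight 5512.63 + insurance 611.50 + delivery 1185.00 + duty 18645.52 = 26824.53
Landed cost = invoice 459144.04 + 26824.53 = 485968.57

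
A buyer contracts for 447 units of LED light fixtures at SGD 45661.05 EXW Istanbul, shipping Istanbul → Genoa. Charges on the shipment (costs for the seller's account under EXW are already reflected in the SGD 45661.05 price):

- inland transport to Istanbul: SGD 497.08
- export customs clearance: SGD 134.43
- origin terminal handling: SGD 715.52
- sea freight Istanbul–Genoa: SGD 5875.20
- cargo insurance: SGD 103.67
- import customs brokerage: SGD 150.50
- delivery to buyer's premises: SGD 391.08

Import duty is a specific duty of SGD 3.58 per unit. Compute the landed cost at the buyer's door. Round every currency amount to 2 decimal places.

Total landed cost: SGD 55128.79

EXW: the seller makes goods available at their premises; the buyer bears all onward costs.
CIF value = EXW price + inland to port + export clearance + origin terminal + freight + insurance = 45661.05 + 497.08 + 134.43 + 715.52 + 5875.20 + 103.67 = 52986.95
Import duty = 447 × 3.58 = 1600.26
Buyer bears: inland to port 497.08 + export clearance 134.43 + origin terminal 715.52 + freight 5875.20 + insurance 103.67 + brokerage 150.50 + delivery 391.08 + duty 1600.26 = 9467.74
Landed cost = invoice 45661.05 + 9467.74 = 55128.79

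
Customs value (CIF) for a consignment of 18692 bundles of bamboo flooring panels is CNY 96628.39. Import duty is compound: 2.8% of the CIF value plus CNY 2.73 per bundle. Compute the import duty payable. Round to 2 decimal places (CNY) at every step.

Ad valorem component: 96628.39 × 2.8% = 2705.59
Specific component: 18692 × 2.73 = 51029.16
Import duty = 2705.59 + 51029.16 = 53734.75

Import duty: CNY 53734.75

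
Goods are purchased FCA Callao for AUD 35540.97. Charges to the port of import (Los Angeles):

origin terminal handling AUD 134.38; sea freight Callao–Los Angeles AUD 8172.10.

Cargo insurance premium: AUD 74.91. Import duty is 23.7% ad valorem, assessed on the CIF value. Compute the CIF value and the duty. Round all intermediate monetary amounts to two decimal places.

CIF = FCA price + pre-shipment costs + freight + insurance
CIF = 35540.97 + 134.38 + 8172.10 + 74.91 = 43922.36
Import duty = 43922.36 × 23.7% = 10409.60

CIF value: AUD 43922.36; import duty: AUD 10409.60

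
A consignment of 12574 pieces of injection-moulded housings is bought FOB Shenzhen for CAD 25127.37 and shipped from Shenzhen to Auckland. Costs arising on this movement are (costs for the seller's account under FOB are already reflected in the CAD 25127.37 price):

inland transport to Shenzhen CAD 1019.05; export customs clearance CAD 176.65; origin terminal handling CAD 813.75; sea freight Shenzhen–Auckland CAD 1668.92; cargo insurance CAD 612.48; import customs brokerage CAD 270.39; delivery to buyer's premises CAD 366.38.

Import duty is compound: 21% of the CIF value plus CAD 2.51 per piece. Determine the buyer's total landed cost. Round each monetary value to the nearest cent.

Total landed cost: CAD 65362.12

FOB: the seller bears costs until goods are on board at the origin port; the buyer bears freight, insurance and all costs thereafter.
Already in the invoice (seller's account under FOB): inland to port, export clearance, origin terminal — exclude.
CIF value = FOB price + freight + insurance = 25127.37 + 1668.92 + 612.48 = 27408.77
Ad valorem component: 27408.77 × 21% = 5755.84
Specific component: 12574 × 2.51 = 31560.74
Import duty = 5755.84 + 31560.74 = 37316.58
Buyer bears: freight 1668.92 + insurance 612.48 + brokerage 270.39 + delivery 366.38 + duty 37316.58 = 40234.75
Landed cost = invoice 25127.37 + 40234.75 = 65362.12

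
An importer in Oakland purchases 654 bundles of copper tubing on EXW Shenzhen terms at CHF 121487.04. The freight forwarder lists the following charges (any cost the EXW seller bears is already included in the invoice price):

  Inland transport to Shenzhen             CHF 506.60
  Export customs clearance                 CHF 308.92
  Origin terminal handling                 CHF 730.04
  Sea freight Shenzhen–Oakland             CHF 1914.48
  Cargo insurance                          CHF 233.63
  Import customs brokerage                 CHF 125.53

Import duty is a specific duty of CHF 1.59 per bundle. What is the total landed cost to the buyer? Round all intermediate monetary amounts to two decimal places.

EXW: the seller makes goods available at their premises; the buyer bears all onward costs.
CIF value = EXW price + inland to port + export clearance + origin terminal + freight + insurance = 121487.04 + 506.60 + 308.92 + 730.04 + 1914.48 + 233.63 = 125180.71
Import duty = 654 × 1.59 = 1039.86
Buyer bears: inland to port 506.60 + export clearance 308.92 + origin terminal 730.04 + freight 1914.48 + insurance 233.63 + brokerage 125.53 + duty 1039.86 = 4859.06
Landed cost = invoice 121487.04 + 4859.06 = 126346.10

Total landed cost: CHF 126346.10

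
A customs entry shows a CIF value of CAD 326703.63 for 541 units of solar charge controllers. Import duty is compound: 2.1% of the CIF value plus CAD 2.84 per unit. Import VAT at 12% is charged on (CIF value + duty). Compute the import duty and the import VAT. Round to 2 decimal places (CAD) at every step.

Ad valorem component: 326703.63 × 2.1% = 6860.78
Specific component: 541 × 2.84 = 1536.44
Import duty = 6860.78 + 1536.44 = 8397.22
VAT base = CIF + duty = 326703.63 + 8397.22 = 335100.85
Import VAT = 335100.85 × 12% = 40212.10

Import duty: CAD 8397.22; import VAT: CAD 40212.10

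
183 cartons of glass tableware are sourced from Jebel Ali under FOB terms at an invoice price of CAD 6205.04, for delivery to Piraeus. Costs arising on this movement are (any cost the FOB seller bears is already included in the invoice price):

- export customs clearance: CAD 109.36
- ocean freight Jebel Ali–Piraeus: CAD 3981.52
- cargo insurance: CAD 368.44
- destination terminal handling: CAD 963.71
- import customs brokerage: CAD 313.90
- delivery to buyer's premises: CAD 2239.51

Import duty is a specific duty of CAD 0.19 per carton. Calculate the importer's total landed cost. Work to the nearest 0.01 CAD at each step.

Total landed cost: CAD 14106.89

FOB: the seller bears costs until goods are on board at the origin port; the buyer bears freight, insurance and all costs thereafter.
Already in the invoice (seller's account under FOB): export clearance — exclude.
CIF value = FOB price + freight + insurance = 6205.04 + 3981.52 + 368.44 = 10555.00
Import duty = 183 × 0.19 = 34.77
Buyer bears: freight 3981.52 + insurance 368.44 + destination terminal 963.71 + brokerage 313.90 + delivery 2239.51 + duty 34.77 = 7901.85
Landed cost = invoice 6205.04 + 7901.85 = 14106.89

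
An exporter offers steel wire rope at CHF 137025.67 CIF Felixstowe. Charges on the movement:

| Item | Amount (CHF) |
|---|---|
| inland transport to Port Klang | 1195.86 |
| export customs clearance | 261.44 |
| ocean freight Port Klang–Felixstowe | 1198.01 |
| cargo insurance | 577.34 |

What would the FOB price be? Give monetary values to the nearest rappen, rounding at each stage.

Not relevant to the conversion: export clearance, inland to port — on the seller under both CIF and FOB; already in the CIF price and stays in the FOB price.
From CIF to FOB, the seller no longer bears: freight, insurance.
FOB price = 137025.67 − 1198.01 − 577.34 = 135250.32

FOB price: CHF 135250.32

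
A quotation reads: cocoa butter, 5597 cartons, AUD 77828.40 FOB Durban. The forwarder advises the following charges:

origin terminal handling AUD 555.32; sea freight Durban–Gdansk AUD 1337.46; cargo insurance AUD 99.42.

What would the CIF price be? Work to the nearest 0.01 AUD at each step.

CIF price: AUD 79265.28

Not relevant to the conversion: origin terminal — on the seller under both FOB and CIF; already in the FOB price and stays in the CIF price.
From FOB to CIF, the seller additionally bears: freight, insurance.
CIF price = 77828.40 + 1337.46 + 99.42 = 79265.28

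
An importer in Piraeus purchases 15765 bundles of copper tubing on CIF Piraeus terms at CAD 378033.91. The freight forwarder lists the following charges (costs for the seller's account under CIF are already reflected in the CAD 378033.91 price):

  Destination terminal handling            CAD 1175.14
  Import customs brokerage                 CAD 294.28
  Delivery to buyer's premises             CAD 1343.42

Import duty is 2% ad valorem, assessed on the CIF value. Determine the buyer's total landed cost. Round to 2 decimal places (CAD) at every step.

Total landed cost: CAD 388407.43

CIF: the seller pays costs through ocean freight and marine insurance to the destination port.
The CIF price already equals the CIF value: 378033.91
Import duty = 378033.91 × 2% = 7560.68
Buyer bears: destination terminal 1175.14 + brokerage 294.28 + delivery 1343.42 + duty 7560.68 = 10373.52
Landed cost = invoice 378033.91 + 10373.52 = 388407.43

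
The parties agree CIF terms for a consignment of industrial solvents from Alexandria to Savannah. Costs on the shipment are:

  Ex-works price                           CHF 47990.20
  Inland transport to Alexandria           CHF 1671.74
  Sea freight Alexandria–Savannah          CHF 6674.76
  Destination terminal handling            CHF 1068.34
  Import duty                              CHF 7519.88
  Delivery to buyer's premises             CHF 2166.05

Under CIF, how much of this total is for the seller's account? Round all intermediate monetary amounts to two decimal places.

CIF: the seller pays costs through ocean freight and marine insurance to the destination port.
Seller's account: goods 47990.20 + inland to port 1671.74 + freight 6674.76 = 56336.70
Buyer's account: destination terminal 1068.34 + duty 7519.88 + delivery 2166.05 = 10754.27

Seller's account: CHF 56336.70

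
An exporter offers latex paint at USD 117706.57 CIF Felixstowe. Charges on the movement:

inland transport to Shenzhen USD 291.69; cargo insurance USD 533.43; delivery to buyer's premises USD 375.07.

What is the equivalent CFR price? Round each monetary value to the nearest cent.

CFR price: USD 117173.14

Not relevant to the conversion: inland to port — on the seller under both CIF and CFR; already in the CIF price and stays in the CFR price. delivery — on the buyer under both terms; not part of either seller's price.
From CIF to CFR, the seller no longer bears: insurance.
CFR price = 117706.57 − 533.43 = 117173.14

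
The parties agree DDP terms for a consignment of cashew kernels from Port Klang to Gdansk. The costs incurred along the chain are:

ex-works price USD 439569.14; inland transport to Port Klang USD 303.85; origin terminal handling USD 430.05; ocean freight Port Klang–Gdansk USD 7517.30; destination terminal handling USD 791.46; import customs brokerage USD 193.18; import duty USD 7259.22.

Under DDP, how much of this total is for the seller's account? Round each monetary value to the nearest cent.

Seller's account: USD 456064.20

DDP: the seller bears all costs including import duty.
Seller's account: goods 439569.14 + inland to port 303.85 + origin terminal 430.05 + freight 7517.30 + destination terminal 791.46 + brokerage 193.18 + duty 7259.22 = 456064.20
Buyer's account: 0.00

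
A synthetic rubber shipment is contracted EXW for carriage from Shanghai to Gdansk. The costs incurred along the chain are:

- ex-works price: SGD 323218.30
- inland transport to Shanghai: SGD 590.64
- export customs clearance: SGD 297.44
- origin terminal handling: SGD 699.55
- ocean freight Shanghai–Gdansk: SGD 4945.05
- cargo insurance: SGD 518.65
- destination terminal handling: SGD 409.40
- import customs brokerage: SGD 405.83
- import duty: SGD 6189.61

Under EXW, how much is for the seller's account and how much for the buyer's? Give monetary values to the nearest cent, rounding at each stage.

Seller: SGD 323218.30; buyer: SGD 14056.17

EXW: the seller makes goods available at their premises; the buyer bears all onward costs.
Seller's account: goods 323218.30 = 323218.30
Buyer's account: inland to port 590.64 + export clearance 297.44 + origin terminal 699.55 + freight 4945.05 + insurance 518.65 + destination terminal 409.40 + brokerage 405.83 + duty 6189.61 = 14056.17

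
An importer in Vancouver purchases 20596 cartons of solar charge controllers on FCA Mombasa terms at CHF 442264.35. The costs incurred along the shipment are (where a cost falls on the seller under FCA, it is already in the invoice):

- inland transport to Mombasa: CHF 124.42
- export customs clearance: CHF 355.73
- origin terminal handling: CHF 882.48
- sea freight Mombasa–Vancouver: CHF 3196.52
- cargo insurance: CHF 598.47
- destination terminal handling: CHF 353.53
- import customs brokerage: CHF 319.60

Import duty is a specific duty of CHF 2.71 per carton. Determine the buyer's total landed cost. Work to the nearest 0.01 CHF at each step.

FCA: the seller delivers export-cleared goods to the carrier; the buyer bears costs from that point.
Already in the invoice (seller's account under FCA): inland to port, export clearance — exclude.
CIF value = FCA price + origin terminal + freight + insurance = 442264.35 + 882.48 + 3196.52 + 598.47 = 446941.82
Import duty = 20596 × 2.71 = 55815.16
Buyer bears: origin terminal 882.48 + freight 3196.52 + insurance 598.47 + destination terminal 353.53 + brokerage 319.60 + duty 55815.16 = 61165.76
Landed cost = invoice 442264.35 + 61165.76 = 503430.11

Total landed cost: CHF 503430.11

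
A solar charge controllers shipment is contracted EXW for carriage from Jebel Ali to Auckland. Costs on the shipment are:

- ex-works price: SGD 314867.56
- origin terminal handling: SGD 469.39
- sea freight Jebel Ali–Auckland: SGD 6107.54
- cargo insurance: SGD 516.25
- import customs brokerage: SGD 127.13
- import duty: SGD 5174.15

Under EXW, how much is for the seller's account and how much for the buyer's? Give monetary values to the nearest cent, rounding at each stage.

EXW: the seller makes goods available at their premises; the buyer bears all onward costs.
Seller's account: goods 314867.56 = 314867.56
Buyer's account: origin terminal 469.39 + freight 6107.54 + insurance 516.25 + brokerage 127.13 + duty 5174.15 = 12394.46

Seller: SGD 314867.56; buyer: SGD 12394.46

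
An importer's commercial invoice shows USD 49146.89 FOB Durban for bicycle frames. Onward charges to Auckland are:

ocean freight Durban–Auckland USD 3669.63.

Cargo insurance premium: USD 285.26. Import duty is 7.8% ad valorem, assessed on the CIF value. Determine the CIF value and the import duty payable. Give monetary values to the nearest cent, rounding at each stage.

CIF = FOB price + freight + insurance
CIF = 49146.89 + 3669.63 + 285.26 = 53101.78
Import duty = 53101.78 × 7.8% = 4141.94

CIF value: USD 53101.78; import duty: USD 4141.94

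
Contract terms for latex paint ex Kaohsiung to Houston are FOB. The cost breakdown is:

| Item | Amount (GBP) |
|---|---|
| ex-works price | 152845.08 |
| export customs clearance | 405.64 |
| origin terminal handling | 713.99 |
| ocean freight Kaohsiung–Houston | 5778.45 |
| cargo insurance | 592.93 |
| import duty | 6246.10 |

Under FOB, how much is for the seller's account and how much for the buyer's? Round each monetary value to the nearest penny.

Seller: GBP 153964.71; buyer: GBP 12617.48

FOB: the seller bears costs until goods are on board at the origin port; the buyer bears freight, insurance and all costs thereafter.
Seller's account: goods 152845.08 + export clearance 405.64 + origin terminal 713.99 = 153964.71
Buyer's account: freight 5778.45 + insurance 592.93 + duty 6246.10 = 12617.48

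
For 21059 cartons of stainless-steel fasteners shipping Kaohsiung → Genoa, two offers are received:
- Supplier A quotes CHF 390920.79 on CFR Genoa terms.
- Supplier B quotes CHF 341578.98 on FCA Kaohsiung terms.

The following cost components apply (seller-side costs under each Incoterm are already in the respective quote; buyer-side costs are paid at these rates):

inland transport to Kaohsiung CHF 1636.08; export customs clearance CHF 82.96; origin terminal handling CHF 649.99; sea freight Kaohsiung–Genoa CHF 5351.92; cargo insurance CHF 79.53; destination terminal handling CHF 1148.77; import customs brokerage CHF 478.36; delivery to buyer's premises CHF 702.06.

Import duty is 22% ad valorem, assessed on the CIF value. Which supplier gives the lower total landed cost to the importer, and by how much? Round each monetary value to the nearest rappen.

Supplier A (CFR):
CIF value = CFR price + insurance = 390920.79 + 79.53 = 391000.32
Import duty = 391000.32 × 22% = 86020.07
Buyer bears (A): 79.53 + 1148.77 + 478.36 + 702.06 = 2408.72
Landed cost (A) = invoice 390920.79 + 2408.72 + duty 86020.07 = 479349.58
Supplier B (FCA):
CIF value = FCA price + origin terminal + freight + insurance = 341578.98 + 649.99 + 5351.92 + 79.53 = 347660.42
Import duty = 347660.42 × 22% = 76485.29
Buyer bears (B): 649.99 + 5351.92 + 79.53 + 1148.77 + 478.36 + 702.06 = 8410.63
Landed cost (B) = invoice 341578.98 + 8410.63 + duty 76485.29 = 426474.90
Difference = |479349.58 − 426474.90| = 52874.68

Supplier B is cheaper by CHF 52874.68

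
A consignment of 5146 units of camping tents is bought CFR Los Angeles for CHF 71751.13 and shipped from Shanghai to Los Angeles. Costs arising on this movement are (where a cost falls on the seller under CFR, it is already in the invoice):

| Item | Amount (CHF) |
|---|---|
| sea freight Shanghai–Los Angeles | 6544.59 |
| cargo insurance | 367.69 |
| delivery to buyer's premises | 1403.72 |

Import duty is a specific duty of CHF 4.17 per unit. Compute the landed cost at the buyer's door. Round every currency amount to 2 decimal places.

CFR: the seller pays costs through ocean freight to the destination port, but not insurance.
Already in the invoice (seller's account under CFR): freight — exclude.
CIF value = CFR price + insurance = 71751.13 + 367.69 = 72118.82
Import duty = 5146 × 4.17 = 21458.82
Buyer bears: insurance 367.69 + delivery 1403.72 + duty 21458.82 = 23230.23
Landed cost = invoice 71751.13 + 23230.23 = 94981.36

Total landed cost: CHF 94981.36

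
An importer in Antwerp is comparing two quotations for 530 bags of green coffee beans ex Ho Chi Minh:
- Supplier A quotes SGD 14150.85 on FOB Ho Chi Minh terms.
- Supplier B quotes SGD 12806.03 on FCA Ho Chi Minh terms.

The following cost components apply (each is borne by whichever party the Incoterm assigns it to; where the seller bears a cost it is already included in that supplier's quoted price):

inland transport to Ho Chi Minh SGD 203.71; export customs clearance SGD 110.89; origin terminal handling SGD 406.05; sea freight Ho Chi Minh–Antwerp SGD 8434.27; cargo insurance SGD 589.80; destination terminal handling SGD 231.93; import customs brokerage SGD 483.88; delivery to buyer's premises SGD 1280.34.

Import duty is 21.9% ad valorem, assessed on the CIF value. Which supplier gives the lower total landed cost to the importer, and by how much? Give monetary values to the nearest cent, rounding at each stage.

Supplier A (FOB):
CIF value = FOB price + freight + insurance = 14150.85 + 8434.27 + 589.80 = 23174.92
Import duty = 23174.92 × 21.9% = 5075.31
Buyer bears (A): 8434.27 + 589.80 + 231.93 + 483.88 + 1280.34 = 11020.22
Landed cost (A) = invoice 14150.85 + 11020.22 + duty 5075.31 = 30246.38
Supplier B (FCA):
CIF value = FCA price + origin terminal + freight + insurance = 12806.03 + 406.05 + 8434.27 + 589.80 = 22236.15
Import duty = 22236.15 × 21.9% = 4869.72
Buyer bears (B): 406.05 + 8434.27 + 589.80 + 231.93 + 483.88 + 1280.34 = 11426.27
Landed cost (B) = invoice 12806.03 + 11426.27 + duty 4869.72 = 29102.02
Difference = |30246.38 − 29102.02| = 1144.36

Supplier B is cheaper by SGD 1144.36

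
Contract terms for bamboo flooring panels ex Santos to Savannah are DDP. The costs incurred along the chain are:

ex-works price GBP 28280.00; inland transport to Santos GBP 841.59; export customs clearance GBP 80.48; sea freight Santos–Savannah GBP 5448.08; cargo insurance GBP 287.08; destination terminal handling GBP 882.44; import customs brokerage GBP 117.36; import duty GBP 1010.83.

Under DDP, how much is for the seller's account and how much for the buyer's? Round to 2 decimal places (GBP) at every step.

DDP: the seller bears all costs including import duty.
Seller's account: goods 28280.00 + inland to port 841.59 + export clearance 80.48 + freight 5448.08 + insurance 287.08 + destination terminal 882.44 + brokerage 117.36 + duty 1010.83 = 36947.86
Buyer's account: 0.00

Seller: GBP 36947.86; buyer: GBP 0.00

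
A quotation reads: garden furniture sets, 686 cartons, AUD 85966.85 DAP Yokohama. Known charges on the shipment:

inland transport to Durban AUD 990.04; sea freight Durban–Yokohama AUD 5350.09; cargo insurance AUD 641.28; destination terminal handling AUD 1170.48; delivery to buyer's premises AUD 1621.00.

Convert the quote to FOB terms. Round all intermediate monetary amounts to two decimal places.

Not relevant to the conversion: inland to port — on the seller under both DAP and FOB; already in the DAP price and stays in the FOB price.
From DAP to FOB, the seller no longer bears: freight, insurance, destination terminal, delivery.
FOB price = 85966.85 − 5350.09 − 641.28 − 1170.48 − 1621.00 = 77184.00

FOB price: AUD 77184.00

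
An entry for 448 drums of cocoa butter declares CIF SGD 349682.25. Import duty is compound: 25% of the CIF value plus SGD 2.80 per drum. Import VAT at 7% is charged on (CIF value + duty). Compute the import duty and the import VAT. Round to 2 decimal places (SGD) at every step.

Import duty: SGD 88674.96; import VAT: SGD 30685.00

Ad valorem component: 349682.25 × 25% = 87420.56
Specific component: 448 × 2.80 = 1254.40
Import duty = 87420.56 + 1254.40 = 88674.96
VAT base = CIF + duty = 349682.25 + 88674.96 = 438357.21
Import VAT = 438357.21 × 7% = 30685.00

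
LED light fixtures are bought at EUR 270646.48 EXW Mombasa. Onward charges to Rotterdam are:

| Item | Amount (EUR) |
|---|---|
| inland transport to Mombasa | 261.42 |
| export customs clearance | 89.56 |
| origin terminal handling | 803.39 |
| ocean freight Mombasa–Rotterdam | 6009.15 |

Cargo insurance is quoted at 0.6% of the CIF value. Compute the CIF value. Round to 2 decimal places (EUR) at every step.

Let C be the CIF value. C = EXW price + pre-shipment costs + freight + 0.6% × C
C − 0.6% × C = 270646.48 + 261.42 + 89.56 + 803.39 + 6009.15
0.994 × C = 277810.00
C = 277810.00 / 0.994 = 279486.92
Insurance premium = 0.6% × 279486.92 = 1676.92

CIF value: EUR 279486.92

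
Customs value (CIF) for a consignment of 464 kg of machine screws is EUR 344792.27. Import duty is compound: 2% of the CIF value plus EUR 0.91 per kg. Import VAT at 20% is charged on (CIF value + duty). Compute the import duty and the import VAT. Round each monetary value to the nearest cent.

Ad valorem component: 344792.27 × 2% = 6895.85
Specific component: 464 × 0.91 = 422.24
Import duty = 6895.85 + 422.24 = 7318.09
VAT base = CIF + duty = 344792.27 + 7318.09 = 352110.36
Import VAT = 352110.36 × 20% = 70422.07

Import duty: EUR 7318.09; import VAT: EUR 70422.07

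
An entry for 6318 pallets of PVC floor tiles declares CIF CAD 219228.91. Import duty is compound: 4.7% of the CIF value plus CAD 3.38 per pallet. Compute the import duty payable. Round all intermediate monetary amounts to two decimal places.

Ad valorem component: 219228.91 × 4.7% = 10303.76
Specific component: 6318 × 3.38 = 21354.84
Import duty = 10303.76 + 21354.84 = 31658.60

Import duty: CAD 31658.60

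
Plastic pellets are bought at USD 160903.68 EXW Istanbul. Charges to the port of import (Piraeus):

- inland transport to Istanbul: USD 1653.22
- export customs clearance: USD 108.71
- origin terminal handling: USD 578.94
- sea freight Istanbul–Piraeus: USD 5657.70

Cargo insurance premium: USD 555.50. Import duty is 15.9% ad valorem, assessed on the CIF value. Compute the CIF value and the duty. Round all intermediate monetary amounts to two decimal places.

CIF value: USD 169457.75; import duty: USD 26943.78

CIF = EXW price + pre-shipment costs + freight + insurance
CIF = 160903.68 + 1653.22 + 108.71 + 578.94 + 5657.70 + 555.50 = 169457.75
Import duty = 169457.75 × 15.9% = 26943.78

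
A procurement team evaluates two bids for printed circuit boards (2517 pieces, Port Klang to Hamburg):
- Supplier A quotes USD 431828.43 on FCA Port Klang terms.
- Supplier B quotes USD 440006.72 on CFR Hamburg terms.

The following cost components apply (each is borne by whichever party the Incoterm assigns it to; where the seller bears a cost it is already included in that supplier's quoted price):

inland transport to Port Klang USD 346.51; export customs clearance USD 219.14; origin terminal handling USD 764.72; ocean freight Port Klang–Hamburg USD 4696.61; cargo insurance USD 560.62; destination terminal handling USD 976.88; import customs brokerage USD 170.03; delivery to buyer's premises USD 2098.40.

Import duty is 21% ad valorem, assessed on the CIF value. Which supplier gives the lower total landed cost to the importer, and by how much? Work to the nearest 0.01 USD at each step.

Supplier A (FCA):
CIF value = FCA price + origin terminal + freight + insurance = 431828.43 + 764.72 + 4696.61 + 560.62 = 437850.38
Import duty = 437850.38 × 21% = 91948.58
Buyer bears (A): 764.72 + 4696.61 + 560.62 + 976.88 + 170.03 + 2098.40 = 9267.26
Landed cost (A) = invoice 431828.43 + 9267.26 + duty 91948.58 = 533044.27
Supplier B (CFR):
CIF value = CFR price + insurance = 440006.72 + 560.62 = 440567.34
Import duty = 440567.34 × 21% = 92519.14
Buyer bears (B): 560.62 + 976.88 + 170.03 + 2098.40 = 3805.93
Landed cost (B) = invoice 440006.72 + 3805.93 + duty 92519.14 = 536331.79
Difference = |533044.27 − 536331.79| = 3287.52

Supplier A is cheaper by USD 3287.52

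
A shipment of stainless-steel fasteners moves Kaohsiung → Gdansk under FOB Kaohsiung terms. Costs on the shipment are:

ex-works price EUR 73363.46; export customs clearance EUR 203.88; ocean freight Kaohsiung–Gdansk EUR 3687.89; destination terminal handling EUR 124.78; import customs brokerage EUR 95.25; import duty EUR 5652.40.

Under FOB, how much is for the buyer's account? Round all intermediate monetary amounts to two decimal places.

FOB: the seller bears costs until goods are on board at the origin port; the buyer bears freight, insurance and all costs thereafter.
Seller's account: goods 73363.46 + export clearance 203.88 = 73567.34
Buyer's account: freight 3687.89 + destination terminal 124.78 + brokerage 95.25 + duty 5652.40 = 9560.32

Buyer's account: EUR 9560.32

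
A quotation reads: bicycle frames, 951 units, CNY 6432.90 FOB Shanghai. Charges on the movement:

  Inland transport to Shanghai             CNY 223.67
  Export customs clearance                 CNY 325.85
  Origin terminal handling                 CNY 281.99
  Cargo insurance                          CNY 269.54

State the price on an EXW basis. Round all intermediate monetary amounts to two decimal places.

EXW price: CNY 5601.39

Not relevant to the conversion: insurance — on the buyer under both terms; not part of either seller's price.
From FOB to EXW, the seller no longer bears: inland to port, export clearance, origin terminal.
EXW price = 6432.90 − 223.67 − 325.85 − 281.99 = 5601.39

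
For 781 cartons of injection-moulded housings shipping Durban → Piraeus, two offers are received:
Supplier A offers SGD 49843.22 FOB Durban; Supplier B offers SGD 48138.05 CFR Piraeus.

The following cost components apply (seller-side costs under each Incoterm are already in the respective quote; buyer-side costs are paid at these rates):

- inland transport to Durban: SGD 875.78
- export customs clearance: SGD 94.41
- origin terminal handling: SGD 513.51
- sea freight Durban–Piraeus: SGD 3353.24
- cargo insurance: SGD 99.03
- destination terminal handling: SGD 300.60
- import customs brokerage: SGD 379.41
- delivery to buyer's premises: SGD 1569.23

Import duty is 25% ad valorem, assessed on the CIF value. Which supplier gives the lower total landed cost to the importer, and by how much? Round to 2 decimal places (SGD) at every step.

Supplier B is cheaper by SGD 6323.01

Supplier A (FOB):
CIF value = FOB price + freight + insurance = 49843.22 + 3353.24 + 99.03 = 53295.49
Import duty = 53295.49 × 25% = 13323.87
Buyer bears (A): 3353.24 + 99.03 + 300.60 + 379.41 + 1569.23 = 5701.51
Landed cost (A) = invoice 49843.22 + 5701.51 + duty 13323.87 = 68868.60
Supplier B (CFR):
CIF value = CFR price + insurance = 48138.05 + 99.03 = 48237.08
Import duty = 48237.08 × 25% = 12059.27
Buyer bears (B): 99.03 + 300.60 + 379.41 + 1569.23 = 2348.27
Landed cost (B) = invoice 48138.05 + 2348.27 + duty 12059.27 = 62545.59
Difference = |68868.60 − 62545.59| = 6323.01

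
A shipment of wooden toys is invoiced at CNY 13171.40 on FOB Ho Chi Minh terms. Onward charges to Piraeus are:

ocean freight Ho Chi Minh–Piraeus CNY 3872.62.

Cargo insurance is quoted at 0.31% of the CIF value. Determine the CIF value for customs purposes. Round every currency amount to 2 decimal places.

Let C be the CIF value. C = FOB price + freight + 0.31% × C
C − 0.31% × C = 13171.40 + 3872.62
0.9969 × C = 17044.02
C = 17044.02 / 0.9969 = 17097.02
Insurance premium = 0.31% × 17097.02 = 53.00

CIF value: CNY 17097.02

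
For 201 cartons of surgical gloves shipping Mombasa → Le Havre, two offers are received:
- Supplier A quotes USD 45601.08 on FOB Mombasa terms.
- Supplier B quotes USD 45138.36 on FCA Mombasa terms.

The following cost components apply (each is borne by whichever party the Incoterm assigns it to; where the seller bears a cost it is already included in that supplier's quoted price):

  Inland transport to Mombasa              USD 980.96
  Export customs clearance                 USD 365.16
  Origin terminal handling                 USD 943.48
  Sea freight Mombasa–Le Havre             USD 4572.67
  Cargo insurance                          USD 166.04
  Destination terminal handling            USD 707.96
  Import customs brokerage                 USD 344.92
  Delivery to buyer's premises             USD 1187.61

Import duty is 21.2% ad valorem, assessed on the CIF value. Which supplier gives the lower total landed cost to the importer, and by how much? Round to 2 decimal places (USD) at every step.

Supplier A (FOB):
CIF value = FOB price + freight + insurance = 45601.08 + 4572.67 + 166.04 = 50339.79
Import duty = 50339.79 × 21.2% = 10672.04
Buyer bears (A): 4572.67 + 166.04 + 707.96 + 344.92 + 1187.61 = 6979.20
Landed cost (A) = invoice 45601.08 + 6979.20 + duty 10672.04 = 63252.32
Supplier B (FCA):
CIF value = FCA price + origin terminal + freight + insurance = 45138.36 + 943.48 + 4572.67 + 166.04 = 50820.55
Import duty = 50820.55 × 21.2% = 10773.96
Buyer bears (B): 943.48 + 4572.67 + 166.04 + 707.96 + 344.92 + 1187.61 = 7922.68
Landed cost (B) = invoice 45138.36 + 7922.68 + duty 10773.96 = 63835.00
Difference = |63252.32 − 63835.00| = 582.68

Supplier A is cheaper by USD 582.68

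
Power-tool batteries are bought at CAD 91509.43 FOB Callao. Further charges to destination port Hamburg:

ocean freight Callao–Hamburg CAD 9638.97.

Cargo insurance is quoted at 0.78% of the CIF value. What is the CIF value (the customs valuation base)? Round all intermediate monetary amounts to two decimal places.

CIF value: CAD 101943.56

Let C be the CIF value. C = FOB price + freight + 0.78% × C
C − 0.78% × C = 91509.43 + 9638.97
0.9922 × C = 101148.40
C = 101148.40 / 0.9922 = 101943.56
Insurance premium = 0.78% × 101943.56 = 795.16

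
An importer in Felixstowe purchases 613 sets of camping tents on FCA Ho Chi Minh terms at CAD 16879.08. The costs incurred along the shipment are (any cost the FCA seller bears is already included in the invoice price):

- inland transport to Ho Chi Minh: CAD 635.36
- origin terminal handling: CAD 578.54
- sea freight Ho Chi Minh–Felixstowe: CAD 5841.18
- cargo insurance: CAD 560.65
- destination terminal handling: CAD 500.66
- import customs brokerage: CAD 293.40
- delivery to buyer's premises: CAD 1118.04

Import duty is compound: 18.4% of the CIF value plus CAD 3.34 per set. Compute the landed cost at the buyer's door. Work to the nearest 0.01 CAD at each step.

FCA: the seller delivers export-cleared goods to the carrier; the buyer bears costs from that point.
Already in the invoice (seller's account under FCA): inland to port — exclude.
CIF value = FCA price + origin terminal + freight + insurance = 16879.08 + 578.54 + 5841.18 + 560.65 = 23859.45
Ad valorem component: 23859.45 × 18.4% = 4390.14
Specific component: 613 × 3.34 = 2047.42
Import duty = 4390.14 + 2047.42 = 6437.56
Buyer bears: origin terminal 578.54 + freight 5841.18 + insurance 560.65 + destination terminal 500.66 + brokerage 293.40 + delivery 1118.04 + duty 6437.56 = 15330.03
Landed cost = invoice 16879.08 + 15330.03 = 32209.11

Total landed cost: CAD 32209.11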